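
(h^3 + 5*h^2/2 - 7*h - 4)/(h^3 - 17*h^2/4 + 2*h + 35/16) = 8*(h^2 + 2*h - 8)/(8*h^2 - 38*h + 35)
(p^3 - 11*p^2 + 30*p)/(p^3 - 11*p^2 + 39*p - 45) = p*(p - 6)/(p^2 - 6*p + 9)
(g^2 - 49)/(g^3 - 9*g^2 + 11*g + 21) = (g + 7)/(g^2 - 2*g - 3)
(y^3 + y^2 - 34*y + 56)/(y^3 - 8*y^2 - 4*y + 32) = (y^2 + 3*y - 28)/(y^2 - 6*y - 16)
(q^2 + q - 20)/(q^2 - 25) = (q - 4)/(q - 5)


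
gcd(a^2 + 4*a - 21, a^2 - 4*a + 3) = a - 3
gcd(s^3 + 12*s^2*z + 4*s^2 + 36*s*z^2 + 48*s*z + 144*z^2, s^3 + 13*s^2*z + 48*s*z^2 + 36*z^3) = s^2 + 12*s*z + 36*z^2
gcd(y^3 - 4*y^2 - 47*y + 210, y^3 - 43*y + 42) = y^2 + y - 42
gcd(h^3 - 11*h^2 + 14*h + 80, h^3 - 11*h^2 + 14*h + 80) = h^3 - 11*h^2 + 14*h + 80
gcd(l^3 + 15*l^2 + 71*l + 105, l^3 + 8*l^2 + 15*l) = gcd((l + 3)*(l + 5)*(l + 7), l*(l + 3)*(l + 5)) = l^2 + 8*l + 15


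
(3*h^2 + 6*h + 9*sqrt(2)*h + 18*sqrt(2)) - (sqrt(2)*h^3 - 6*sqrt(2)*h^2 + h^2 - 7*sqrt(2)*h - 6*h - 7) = -sqrt(2)*h^3 + 2*h^2 + 6*sqrt(2)*h^2 + 12*h + 16*sqrt(2)*h + 7 + 18*sqrt(2)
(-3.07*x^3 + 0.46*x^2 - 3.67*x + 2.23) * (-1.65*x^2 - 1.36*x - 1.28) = 5.0655*x^5 + 3.4162*x^4 + 9.3595*x^3 + 0.7229*x^2 + 1.6648*x - 2.8544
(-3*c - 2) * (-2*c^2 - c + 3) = 6*c^3 + 7*c^2 - 7*c - 6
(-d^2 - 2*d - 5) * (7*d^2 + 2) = -7*d^4 - 14*d^3 - 37*d^2 - 4*d - 10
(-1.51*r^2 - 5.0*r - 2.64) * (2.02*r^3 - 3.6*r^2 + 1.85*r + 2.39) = -3.0502*r^5 - 4.664*r^4 + 9.8737*r^3 - 3.3549*r^2 - 16.834*r - 6.3096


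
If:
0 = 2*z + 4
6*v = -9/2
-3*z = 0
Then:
No Solution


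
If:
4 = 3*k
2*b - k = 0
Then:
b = 2/3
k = 4/3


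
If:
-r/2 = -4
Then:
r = 8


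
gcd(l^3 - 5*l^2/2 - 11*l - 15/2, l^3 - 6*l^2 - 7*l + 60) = l - 5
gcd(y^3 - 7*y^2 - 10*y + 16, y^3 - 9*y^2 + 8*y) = y^2 - 9*y + 8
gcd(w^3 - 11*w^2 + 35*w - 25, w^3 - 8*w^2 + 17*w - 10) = w^2 - 6*w + 5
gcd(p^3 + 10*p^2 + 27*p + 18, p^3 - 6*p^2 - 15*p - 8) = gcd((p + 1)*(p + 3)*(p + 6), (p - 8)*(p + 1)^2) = p + 1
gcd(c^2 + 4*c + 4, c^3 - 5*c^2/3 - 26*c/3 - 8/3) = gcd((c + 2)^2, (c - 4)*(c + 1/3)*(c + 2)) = c + 2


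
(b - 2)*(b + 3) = b^2 + b - 6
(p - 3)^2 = p^2 - 6*p + 9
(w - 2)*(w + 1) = w^2 - w - 2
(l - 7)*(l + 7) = l^2 - 49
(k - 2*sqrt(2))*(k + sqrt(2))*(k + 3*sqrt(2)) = k^3 + 2*sqrt(2)*k^2 - 10*k - 12*sqrt(2)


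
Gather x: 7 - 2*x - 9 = -2*x - 2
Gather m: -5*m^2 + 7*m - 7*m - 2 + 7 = 5 - 5*m^2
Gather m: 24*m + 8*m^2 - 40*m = 8*m^2 - 16*m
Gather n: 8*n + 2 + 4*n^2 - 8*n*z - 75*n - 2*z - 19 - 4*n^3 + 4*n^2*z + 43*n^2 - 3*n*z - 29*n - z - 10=-4*n^3 + n^2*(4*z + 47) + n*(-11*z - 96) - 3*z - 27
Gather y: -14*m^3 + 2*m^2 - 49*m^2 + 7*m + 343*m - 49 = -14*m^3 - 47*m^2 + 350*m - 49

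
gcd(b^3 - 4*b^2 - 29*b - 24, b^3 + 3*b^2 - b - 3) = b^2 + 4*b + 3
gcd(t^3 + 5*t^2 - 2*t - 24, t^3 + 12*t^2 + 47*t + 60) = t^2 + 7*t + 12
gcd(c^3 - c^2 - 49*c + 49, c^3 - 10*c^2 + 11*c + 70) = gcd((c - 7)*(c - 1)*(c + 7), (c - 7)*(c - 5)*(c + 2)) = c - 7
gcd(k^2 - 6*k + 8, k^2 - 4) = k - 2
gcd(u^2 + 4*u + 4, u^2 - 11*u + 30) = 1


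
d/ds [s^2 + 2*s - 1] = 2*s + 2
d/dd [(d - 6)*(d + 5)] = 2*d - 1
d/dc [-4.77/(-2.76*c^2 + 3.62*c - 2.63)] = (17.2674 - 26.3304*c)/(2.76*c^2 - 3.62*c + 2.63)^2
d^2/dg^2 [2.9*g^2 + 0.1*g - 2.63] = 5.80000000000000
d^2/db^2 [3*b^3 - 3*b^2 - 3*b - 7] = 18*b - 6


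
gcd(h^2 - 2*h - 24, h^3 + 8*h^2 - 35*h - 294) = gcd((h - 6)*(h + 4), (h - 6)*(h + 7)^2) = h - 6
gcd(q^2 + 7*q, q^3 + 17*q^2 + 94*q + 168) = q + 7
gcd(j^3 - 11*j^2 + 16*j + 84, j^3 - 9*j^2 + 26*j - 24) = 1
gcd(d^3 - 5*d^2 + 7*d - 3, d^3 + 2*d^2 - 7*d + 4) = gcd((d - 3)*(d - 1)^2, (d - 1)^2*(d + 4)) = d^2 - 2*d + 1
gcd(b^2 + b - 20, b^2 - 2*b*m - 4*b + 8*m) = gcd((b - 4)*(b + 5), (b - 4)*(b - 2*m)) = b - 4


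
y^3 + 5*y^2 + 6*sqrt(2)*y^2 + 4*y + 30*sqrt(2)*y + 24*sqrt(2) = (y + 1)*(y + 4)*(y + 6*sqrt(2))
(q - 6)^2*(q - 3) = q^3 - 15*q^2 + 72*q - 108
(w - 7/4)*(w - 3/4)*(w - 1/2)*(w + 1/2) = w^4 - 5*w^3/2 + 17*w^2/16 + 5*w/8 - 21/64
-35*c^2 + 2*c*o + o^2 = (-5*c + o)*(7*c + o)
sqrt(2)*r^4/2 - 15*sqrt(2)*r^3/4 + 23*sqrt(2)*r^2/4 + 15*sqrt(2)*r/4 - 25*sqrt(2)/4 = (r - 5)*(r - 5/2)*(r - 1)*(sqrt(2)*r/2 + sqrt(2)/2)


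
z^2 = z^2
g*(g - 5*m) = g^2 - 5*g*m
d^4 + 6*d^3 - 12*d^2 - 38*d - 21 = (d - 3)*(d + 1)^2*(d + 7)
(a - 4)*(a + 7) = a^2 + 3*a - 28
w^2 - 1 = (w - 1)*(w + 1)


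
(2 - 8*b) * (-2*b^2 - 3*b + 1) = 16*b^3 + 20*b^2 - 14*b + 2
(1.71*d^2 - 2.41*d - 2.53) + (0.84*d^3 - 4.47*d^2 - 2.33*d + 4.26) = 0.84*d^3 - 2.76*d^2 - 4.74*d + 1.73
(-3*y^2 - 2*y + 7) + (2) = -3*y^2 - 2*y + 9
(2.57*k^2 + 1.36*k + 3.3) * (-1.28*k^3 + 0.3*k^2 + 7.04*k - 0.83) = -3.2896*k^5 - 0.9698*k^4 + 14.2768*k^3 + 8.4313*k^2 + 22.1032*k - 2.739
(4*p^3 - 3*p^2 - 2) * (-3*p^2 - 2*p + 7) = -12*p^5 + p^4 + 34*p^3 - 15*p^2 + 4*p - 14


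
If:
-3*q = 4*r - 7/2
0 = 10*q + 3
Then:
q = -3/10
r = 11/10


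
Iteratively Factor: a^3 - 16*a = (a + 4)*(a^2 - 4*a) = a*(a + 4)*(a - 4)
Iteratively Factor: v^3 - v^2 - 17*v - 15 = (v + 1)*(v^2 - 2*v - 15) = (v - 5)*(v + 1)*(v + 3)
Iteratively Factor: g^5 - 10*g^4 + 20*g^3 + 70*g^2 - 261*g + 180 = (g - 5)*(g^4 - 5*g^3 - 5*g^2 + 45*g - 36) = (g - 5)*(g - 1)*(g^3 - 4*g^2 - 9*g + 36) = (g - 5)*(g - 1)*(g + 3)*(g^2 - 7*g + 12) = (g - 5)*(g - 4)*(g - 1)*(g + 3)*(g - 3)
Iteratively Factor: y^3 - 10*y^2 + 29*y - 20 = (y - 4)*(y^2 - 6*y + 5) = (y - 4)*(y - 1)*(y - 5)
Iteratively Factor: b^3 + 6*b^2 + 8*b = (b + 4)*(b^2 + 2*b) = (b + 2)*(b + 4)*(b)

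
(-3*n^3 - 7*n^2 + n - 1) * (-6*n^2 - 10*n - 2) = 18*n^5 + 72*n^4 + 70*n^3 + 10*n^2 + 8*n + 2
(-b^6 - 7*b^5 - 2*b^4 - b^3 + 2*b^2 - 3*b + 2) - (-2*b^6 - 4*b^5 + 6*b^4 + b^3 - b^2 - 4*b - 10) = b^6 - 3*b^5 - 8*b^4 - 2*b^3 + 3*b^2 + b + 12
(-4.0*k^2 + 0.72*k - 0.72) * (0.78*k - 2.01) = -3.12*k^3 + 8.6016*k^2 - 2.0088*k + 1.4472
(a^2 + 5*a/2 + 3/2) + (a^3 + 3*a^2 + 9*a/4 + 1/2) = a^3 + 4*a^2 + 19*a/4 + 2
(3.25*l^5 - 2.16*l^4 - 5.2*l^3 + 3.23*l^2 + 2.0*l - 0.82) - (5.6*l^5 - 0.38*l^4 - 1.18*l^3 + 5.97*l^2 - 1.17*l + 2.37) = -2.35*l^5 - 1.78*l^4 - 4.02*l^3 - 2.74*l^2 + 3.17*l - 3.19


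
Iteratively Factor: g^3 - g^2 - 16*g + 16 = (g + 4)*(g^2 - 5*g + 4) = (g - 4)*(g + 4)*(g - 1)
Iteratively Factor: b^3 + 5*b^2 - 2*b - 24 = (b + 3)*(b^2 + 2*b - 8) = (b + 3)*(b + 4)*(b - 2)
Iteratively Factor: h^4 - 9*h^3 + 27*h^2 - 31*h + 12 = (h - 3)*(h^3 - 6*h^2 + 9*h - 4) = (h - 4)*(h - 3)*(h^2 - 2*h + 1) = (h - 4)*(h - 3)*(h - 1)*(h - 1)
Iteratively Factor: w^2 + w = (w)*(w + 1)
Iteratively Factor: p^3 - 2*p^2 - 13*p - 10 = (p - 5)*(p^2 + 3*p + 2) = (p - 5)*(p + 2)*(p + 1)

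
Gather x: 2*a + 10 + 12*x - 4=2*a + 12*x + 6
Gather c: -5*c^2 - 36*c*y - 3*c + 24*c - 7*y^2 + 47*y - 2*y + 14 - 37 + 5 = -5*c^2 + c*(21 - 36*y) - 7*y^2 + 45*y - 18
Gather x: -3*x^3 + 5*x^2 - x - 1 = -3*x^3 + 5*x^2 - x - 1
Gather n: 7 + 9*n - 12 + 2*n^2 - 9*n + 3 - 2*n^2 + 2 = 0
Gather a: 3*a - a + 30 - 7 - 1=2*a + 22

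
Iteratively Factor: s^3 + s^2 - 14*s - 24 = (s + 3)*(s^2 - 2*s - 8) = (s + 2)*(s + 3)*(s - 4)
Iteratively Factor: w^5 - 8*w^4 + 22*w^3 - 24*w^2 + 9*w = (w - 1)*(w^4 - 7*w^3 + 15*w^2 - 9*w) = (w - 3)*(w - 1)*(w^3 - 4*w^2 + 3*w) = (w - 3)*(w - 1)^2*(w^2 - 3*w) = w*(w - 3)*(w - 1)^2*(w - 3)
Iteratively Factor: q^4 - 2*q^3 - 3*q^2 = (q)*(q^3 - 2*q^2 - 3*q) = q*(q + 1)*(q^2 - 3*q) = q*(q - 3)*(q + 1)*(q)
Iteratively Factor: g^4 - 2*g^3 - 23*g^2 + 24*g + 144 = (g - 4)*(g^3 + 2*g^2 - 15*g - 36) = (g - 4)*(g + 3)*(g^2 - g - 12) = (g - 4)*(g + 3)^2*(g - 4)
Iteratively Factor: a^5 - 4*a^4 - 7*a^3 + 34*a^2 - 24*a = (a - 1)*(a^4 - 3*a^3 - 10*a^2 + 24*a) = (a - 1)*(a + 3)*(a^3 - 6*a^2 + 8*a) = (a - 2)*(a - 1)*(a + 3)*(a^2 - 4*a) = a*(a - 2)*(a - 1)*(a + 3)*(a - 4)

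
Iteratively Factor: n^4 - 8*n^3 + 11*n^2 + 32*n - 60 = (n - 5)*(n^3 - 3*n^2 - 4*n + 12) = (n - 5)*(n - 2)*(n^2 - n - 6) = (n - 5)*(n - 3)*(n - 2)*(n + 2)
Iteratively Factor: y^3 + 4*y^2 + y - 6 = (y - 1)*(y^2 + 5*y + 6) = (y - 1)*(y + 3)*(y + 2)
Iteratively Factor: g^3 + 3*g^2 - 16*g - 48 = (g + 4)*(g^2 - g - 12) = (g + 3)*(g + 4)*(g - 4)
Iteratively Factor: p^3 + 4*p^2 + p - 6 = (p + 2)*(p^2 + 2*p - 3) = (p - 1)*(p + 2)*(p + 3)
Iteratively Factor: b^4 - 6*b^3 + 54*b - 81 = (b - 3)*(b^3 - 3*b^2 - 9*b + 27) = (b - 3)^2*(b^2 - 9) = (b - 3)^2*(b + 3)*(b - 3)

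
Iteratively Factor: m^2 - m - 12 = (m + 3)*(m - 4)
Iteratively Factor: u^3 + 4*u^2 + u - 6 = (u - 1)*(u^2 + 5*u + 6) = (u - 1)*(u + 2)*(u + 3)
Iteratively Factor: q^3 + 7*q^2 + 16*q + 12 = (q + 2)*(q^2 + 5*q + 6) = (q + 2)*(q + 3)*(q + 2)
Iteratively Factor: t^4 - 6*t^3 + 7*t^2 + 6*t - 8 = (t - 1)*(t^3 - 5*t^2 + 2*t + 8) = (t - 2)*(t - 1)*(t^2 - 3*t - 4) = (t - 2)*(t - 1)*(t + 1)*(t - 4)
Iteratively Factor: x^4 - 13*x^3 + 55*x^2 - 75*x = (x - 5)*(x^3 - 8*x^2 + 15*x) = (x - 5)*(x - 3)*(x^2 - 5*x) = x*(x - 5)*(x - 3)*(x - 5)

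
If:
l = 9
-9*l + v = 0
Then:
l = 9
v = 81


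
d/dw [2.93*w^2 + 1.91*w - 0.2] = 5.86*w + 1.91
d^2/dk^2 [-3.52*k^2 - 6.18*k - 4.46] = -7.04000000000000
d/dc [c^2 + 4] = 2*c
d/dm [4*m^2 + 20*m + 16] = 8*m + 20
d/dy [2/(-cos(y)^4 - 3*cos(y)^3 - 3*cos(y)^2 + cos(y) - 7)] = -2*(9*cos(y) + 9*cos(2*y)/2 + cos(3*y) + 7/2)*sin(y)/(cos(y)^4 + 3*cos(y)^3 + 3*cos(y)^2 - cos(y) + 7)^2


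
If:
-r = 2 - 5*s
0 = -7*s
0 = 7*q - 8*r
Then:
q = -16/7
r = -2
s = 0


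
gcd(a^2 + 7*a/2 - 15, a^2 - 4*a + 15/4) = a - 5/2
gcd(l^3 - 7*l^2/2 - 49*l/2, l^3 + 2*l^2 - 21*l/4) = l^2 + 7*l/2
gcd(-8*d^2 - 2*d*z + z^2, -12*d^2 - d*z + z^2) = -4*d + z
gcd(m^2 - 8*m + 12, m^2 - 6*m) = m - 6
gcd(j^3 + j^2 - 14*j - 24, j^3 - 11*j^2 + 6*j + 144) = j + 3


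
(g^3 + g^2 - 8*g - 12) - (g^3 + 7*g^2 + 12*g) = -6*g^2 - 20*g - 12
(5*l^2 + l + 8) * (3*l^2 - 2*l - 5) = 15*l^4 - 7*l^3 - 3*l^2 - 21*l - 40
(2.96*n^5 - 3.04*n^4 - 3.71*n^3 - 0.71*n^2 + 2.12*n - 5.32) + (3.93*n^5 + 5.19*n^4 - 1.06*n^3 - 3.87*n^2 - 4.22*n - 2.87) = 6.89*n^5 + 2.15*n^4 - 4.77*n^3 - 4.58*n^2 - 2.1*n - 8.19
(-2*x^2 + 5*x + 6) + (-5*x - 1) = 5 - 2*x^2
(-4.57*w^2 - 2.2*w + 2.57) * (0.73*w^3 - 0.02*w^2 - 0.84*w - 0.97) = -3.3361*w^5 - 1.5146*w^4 + 5.7589*w^3 + 6.2295*w^2 - 0.0247999999999999*w - 2.4929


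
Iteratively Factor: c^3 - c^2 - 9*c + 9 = (c - 3)*(c^2 + 2*c - 3) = (c - 3)*(c - 1)*(c + 3)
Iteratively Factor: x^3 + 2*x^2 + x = (x + 1)*(x^2 + x) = x*(x + 1)*(x + 1)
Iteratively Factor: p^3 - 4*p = (p - 2)*(p^2 + 2*p) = p*(p - 2)*(p + 2)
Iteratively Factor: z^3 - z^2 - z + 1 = (z + 1)*(z^2 - 2*z + 1) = (z - 1)*(z + 1)*(z - 1)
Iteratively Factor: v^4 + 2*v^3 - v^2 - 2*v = (v - 1)*(v^3 + 3*v^2 + 2*v) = (v - 1)*(v + 2)*(v^2 + v) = v*(v - 1)*(v + 2)*(v + 1)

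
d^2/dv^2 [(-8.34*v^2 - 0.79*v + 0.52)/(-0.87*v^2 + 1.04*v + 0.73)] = (7.105427357601e-15*v^4 + 16.287966*v^3 + 29.418876*v^2 + 5.83335*v + 5.903868)/(0.658503*v^6 - 2.361528*v^5 + 1.165365*v^4 + 2.83816*v^3 - 0.977835*v^2 - 1.662648*v - 0.389017)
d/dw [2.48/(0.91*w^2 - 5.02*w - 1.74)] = (12.4496 - 4.5136*w)/(-0.91*w^2 + 5.02*w + 1.74)^2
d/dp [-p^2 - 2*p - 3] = -2*p - 2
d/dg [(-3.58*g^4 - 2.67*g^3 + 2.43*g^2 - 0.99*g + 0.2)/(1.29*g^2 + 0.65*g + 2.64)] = (-9.2364*g^5 - 10.4253*g^4 - 41.2758*g^3 - 18.2898*g^2 + 12.3144*g - 2.7436)/(1.6641*g^4 + 1.677*g^3 + 7.2337*g^2 + 3.432*g + 6.9696)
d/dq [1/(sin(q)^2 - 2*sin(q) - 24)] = 2*(1 - sin(q))*cos(q)/((sin(q) - 6)^2*(sin(q) + 4)^2)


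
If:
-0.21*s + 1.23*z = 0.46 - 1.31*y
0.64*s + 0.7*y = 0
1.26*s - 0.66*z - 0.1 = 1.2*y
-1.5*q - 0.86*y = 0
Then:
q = 0.11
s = 0.22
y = -0.20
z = 0.62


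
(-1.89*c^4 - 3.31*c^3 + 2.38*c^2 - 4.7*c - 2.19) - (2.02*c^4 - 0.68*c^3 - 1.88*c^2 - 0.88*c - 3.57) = -3.91*c^4 - 2.63*c^3 + 4.26*c^2 - 3.82*c + 1.38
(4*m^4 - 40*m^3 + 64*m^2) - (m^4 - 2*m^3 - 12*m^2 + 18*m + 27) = 3*m^4 - 38*m^3 + 76*m^2 - 18*m - 27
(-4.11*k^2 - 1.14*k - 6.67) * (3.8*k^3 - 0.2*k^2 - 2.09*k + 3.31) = -15.618*k^5 - 3.51*k^4 - 16.5281*k^3 - 9.8875*k^2 + 10.1669*k - 22.0777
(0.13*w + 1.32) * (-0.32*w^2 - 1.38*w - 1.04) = -0.0416*w^3 - 0.6018*w^2 - 1.9568*w - 1.3728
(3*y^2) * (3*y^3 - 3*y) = 9*y^5 - 9*y^3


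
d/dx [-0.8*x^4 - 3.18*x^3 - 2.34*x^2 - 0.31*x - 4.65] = -3.2*x^3 - 9.54*x^2 - 4.68*x - 0.31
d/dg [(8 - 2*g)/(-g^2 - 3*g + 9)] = 2*(-g^2 + 8*g + 3)/(g^4 + 6*g^3 - 9*g^2 - 54*g + 81)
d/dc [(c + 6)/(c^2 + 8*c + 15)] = (c^2 + 8*c - 2*(c + 4)*(c + 6) + 15)/(c^2 + 8*c + 15)^2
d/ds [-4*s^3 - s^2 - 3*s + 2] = -12*s^2 - 2*s - 3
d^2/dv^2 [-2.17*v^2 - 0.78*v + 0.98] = -4.34000000000000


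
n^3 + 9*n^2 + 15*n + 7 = (n + 1)^2*(n + 7)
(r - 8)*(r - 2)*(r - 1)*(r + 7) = r^4 - 4*r^3 - 51*r^2 + 166*r - 112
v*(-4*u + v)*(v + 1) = -4*u*v^2 - 4*u*v + v^3 + v^2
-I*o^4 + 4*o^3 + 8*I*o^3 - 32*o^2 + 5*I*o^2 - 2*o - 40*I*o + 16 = (o - 8)*(o + I)*(o + 2*I)*(-I*o + 1)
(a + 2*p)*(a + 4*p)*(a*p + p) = a^3*p + 6*a^2*p^2 + a^2*p + 8*a*p^3 + 6*a*p^2 + 8*p^3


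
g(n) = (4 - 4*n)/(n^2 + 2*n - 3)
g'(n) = (4 - 4*n)*(-2*n - 2)/(n^2 + 2*n - 3)^2 - 4/(n^2 + 2*n - 3) = 4/(n^2 + 6*n + 9)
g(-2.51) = -8.16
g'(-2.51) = 16.66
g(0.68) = -1.09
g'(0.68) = 0.30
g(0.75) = -1.07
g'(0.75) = 0.28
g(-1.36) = -2.44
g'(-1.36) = 1.49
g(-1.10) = -2.11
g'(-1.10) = 1.11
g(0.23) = -1.24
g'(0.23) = 0.38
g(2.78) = -0.69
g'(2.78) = 0.12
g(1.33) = -0.92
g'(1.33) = 0.21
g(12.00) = -0.27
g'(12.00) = 0.02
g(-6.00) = 1.33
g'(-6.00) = 0.44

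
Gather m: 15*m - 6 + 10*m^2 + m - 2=10*m^2 + 16*m - 8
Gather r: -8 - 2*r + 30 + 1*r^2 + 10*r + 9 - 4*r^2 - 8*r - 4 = 27 - 3*r^2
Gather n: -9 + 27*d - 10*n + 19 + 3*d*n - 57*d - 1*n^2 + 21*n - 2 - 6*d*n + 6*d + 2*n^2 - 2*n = -24*d + n^2 + n*(9 - 3*d) + 8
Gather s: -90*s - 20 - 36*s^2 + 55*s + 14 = -36*s^2 - 35*s - 6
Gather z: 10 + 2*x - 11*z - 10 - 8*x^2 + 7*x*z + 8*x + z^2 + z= -8*x^2 + 10*x + z^2 + z*(7*x - 10)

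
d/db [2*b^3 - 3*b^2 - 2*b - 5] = 6*b^2 - 6*b - 2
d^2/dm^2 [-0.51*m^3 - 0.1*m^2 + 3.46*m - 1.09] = -3.06*m - 0.2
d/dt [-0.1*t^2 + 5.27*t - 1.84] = 5.27 - 0.2*t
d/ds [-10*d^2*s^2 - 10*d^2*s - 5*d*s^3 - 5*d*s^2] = 5*d*(-4*d*s - 2*d - 3*s^2 - 2*s)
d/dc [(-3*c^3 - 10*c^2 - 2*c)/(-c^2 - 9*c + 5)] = (3*c^4 + 54*c^3 + 43*c^2 - 100*c - 10)/(c^4 + 18*c^3 + 71*c^2 - 90*c + 25)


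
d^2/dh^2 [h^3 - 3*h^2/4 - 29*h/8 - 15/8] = 6*h - 3/2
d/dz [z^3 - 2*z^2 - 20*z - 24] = 3*z^2 - 4*z - 20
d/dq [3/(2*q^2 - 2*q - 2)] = 3*(1 - 2*q)/(2*(-q^2 + q + 1)^2)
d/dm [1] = 0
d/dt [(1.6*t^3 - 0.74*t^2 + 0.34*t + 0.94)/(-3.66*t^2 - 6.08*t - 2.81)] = (-5.856*t^4 - 19.456*t^3 - 7.7444*t^2 + 11.0396*t + 4.7598)/(13.3956*t^4 + 44.5056*t^3 + 57.5356*t^2 + 34.1696*t + 7.8961)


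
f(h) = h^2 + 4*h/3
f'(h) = 2*h + 4/3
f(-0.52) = -0.42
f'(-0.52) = 0.29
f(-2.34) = 2.36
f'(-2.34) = -3.35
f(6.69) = 53.68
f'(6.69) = 14.71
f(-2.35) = 2.39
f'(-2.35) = -3.37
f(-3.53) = 7.75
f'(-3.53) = -5.73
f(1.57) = 4.56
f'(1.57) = 4.47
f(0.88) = 1.95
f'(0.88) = 3.09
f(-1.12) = -0.24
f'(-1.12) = -0.91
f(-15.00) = 205.00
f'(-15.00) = -28.67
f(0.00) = 0.00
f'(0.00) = 1.33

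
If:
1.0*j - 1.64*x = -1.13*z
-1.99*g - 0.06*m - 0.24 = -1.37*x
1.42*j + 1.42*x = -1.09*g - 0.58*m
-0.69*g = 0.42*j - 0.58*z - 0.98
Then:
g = 0.694132187494307*z + 0.62146124308585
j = 0.240592358640306*z + 1.31236129112086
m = -3.93961662367073*z - 6.34010105792069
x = 0.835727047951406*z + 0.800220299463942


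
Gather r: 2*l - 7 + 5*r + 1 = 2*l + 5*r - 6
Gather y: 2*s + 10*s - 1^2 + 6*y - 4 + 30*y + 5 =12*s + 36*y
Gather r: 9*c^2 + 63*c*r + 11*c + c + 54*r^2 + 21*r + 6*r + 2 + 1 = 9*c^2 + 12*c + 54*r^2 + r*(63*c + 27) + 3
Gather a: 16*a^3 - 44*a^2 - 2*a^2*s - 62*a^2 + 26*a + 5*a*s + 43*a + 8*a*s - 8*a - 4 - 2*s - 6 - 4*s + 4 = 16*a^3 + a^2*(-2*s - 106) + a*(13*s + 61) - 6*s - 6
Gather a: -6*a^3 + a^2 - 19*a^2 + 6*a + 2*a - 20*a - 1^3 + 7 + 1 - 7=-6*a^3 - 18*a^2 - 12*a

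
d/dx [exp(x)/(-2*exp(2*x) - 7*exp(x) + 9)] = (2*exp(2*x) + 9)*exp(x)/(4*exp(4*x) + 28*exp(3*x) + 13*exp(2*x) - 126*exp(x) + 81)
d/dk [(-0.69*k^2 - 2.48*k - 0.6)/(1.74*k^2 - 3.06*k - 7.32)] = (6.4266*k^2 + 12.1896*k + 16.3176)/(3.0276*k^4 - 10.6488*k^3 - 16.11*k^2 + 44.7984*k + 53.5824)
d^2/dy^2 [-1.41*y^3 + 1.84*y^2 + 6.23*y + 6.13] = 3.68 - 8.46*y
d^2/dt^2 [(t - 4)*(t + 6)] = 2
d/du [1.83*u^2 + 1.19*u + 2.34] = 3.66*u + 1.19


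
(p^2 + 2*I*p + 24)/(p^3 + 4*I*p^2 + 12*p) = (p - 4*I)/(p*(p - 2*I))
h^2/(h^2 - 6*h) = h/(h - 6)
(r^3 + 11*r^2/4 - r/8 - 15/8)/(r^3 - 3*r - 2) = (r^2 + 7*r/4 - 15/8)/(r^2 - r - 2)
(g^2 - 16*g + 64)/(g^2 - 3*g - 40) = (g - 8)/(g + 5)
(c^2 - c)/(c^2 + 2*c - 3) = c/(c + 3)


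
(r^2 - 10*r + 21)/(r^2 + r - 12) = (r - 7)/(r + 4)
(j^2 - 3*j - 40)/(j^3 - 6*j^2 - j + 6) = (j^2 - 3*j - 40)/(j^3 - 6*j^2 - j + 6)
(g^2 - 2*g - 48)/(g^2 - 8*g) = (g + 6)/g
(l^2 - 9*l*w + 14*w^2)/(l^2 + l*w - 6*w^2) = (l - 7*w)/(l + 3*w)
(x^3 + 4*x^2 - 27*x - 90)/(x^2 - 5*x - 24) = (x^2 + x - 30)/(x - 8)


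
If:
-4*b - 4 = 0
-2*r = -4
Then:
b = -1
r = 2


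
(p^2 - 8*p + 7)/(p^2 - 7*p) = (p - 1)/p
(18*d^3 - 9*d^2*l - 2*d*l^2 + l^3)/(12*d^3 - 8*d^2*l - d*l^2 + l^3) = (3*d - l)/(2*d - l)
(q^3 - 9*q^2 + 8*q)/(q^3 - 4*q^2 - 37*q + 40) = q/(q + 5)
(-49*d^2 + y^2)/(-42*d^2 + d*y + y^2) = (-7*d + y)/(-6*d + y)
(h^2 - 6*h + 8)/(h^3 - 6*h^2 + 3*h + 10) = (h - 4)/(h^2 - 4*h - 5)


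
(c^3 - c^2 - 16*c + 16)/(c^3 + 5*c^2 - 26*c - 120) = (c^2 - 5*c + 4)/(c^2 + c - 30)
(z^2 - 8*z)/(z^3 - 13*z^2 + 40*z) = 1/(z - 5)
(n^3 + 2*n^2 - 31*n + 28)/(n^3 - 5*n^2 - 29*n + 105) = (n^3 + 2*n^2 - 31*n + 28)/(n^3 - 5*n^2 - 29*n + 105)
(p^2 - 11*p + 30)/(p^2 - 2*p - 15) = (p - 6)/(p + 3)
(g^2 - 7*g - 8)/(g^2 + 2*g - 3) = (g^2 - 7*g - 8)/(g^2 + 2*g - 3)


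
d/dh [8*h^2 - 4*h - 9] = 16*h - 4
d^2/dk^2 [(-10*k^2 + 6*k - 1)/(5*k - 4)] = -130/(125*k^3 - 300*k^2 + 240*k - 64)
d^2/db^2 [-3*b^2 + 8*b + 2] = -6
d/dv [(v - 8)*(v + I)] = 2*v - 8 + I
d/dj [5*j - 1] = 5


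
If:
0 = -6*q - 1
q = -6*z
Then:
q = -1/6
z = 1/36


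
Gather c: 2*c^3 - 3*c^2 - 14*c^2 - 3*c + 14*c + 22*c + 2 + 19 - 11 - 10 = 2*c^3 - 17*c^2 + 33*c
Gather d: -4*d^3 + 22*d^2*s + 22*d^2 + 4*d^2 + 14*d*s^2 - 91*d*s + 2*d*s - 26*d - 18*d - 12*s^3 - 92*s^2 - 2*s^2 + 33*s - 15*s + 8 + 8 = -4*d^3 + d^2*(22*s + 26) + d*(14*s^2 - 89*s - 44) - 12*s^3 - 94*s^2 + 18*s + 16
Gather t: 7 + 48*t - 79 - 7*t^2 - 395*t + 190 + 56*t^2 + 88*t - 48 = 49*t^2 - 259*t + 70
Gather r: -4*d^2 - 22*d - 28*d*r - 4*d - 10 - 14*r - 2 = -4*d^2 - 26*d + r*(-28*d - 14) - 12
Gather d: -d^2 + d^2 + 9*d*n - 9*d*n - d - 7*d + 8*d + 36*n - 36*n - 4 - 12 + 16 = 0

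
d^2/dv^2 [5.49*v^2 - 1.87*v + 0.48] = 10.9800000000000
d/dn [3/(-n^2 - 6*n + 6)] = 6*(n + 3)/(n^2 + 6*n - 6)^2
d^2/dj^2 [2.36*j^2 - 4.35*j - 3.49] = 4.72000000000000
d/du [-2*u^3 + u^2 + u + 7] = -6*u^2 + 2*u + 1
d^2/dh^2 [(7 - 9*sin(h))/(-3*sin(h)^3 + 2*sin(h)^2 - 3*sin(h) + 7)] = (-324*sin(h)^7 + 729*sin(h)^6 + 312*sin(h)^5 - 3353*sin(h)^4 + 2535*sin(h)^3 + 1204*sin(h)^2 - 1680*sin(h) + 448)/(3*sin(h)^3 - 2*sin(h)^2 + 3*sin(h) - 7)^3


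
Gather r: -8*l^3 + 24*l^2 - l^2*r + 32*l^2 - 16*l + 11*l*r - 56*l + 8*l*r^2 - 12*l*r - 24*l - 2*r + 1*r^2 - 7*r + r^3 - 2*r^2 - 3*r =-8*l^3 + 56*l^2 - 96*l + r^3 + r^2*(8*l - 1) + r*(-l^2 - l - 12)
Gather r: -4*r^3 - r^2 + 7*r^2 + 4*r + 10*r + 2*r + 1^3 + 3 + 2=-4*r^3 + 6*r^2 + 16*r + 6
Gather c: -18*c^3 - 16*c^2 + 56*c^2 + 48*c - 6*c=-18*c^3 + 40*c^2 + 42*c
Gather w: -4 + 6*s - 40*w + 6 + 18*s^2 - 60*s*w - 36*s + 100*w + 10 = 18*s^2 - 30*s + w*(60 - 60*s) + 12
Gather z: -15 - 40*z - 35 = -40*z - 50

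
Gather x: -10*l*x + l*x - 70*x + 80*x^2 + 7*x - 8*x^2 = 72*x^2 + x*(-9*l - 63)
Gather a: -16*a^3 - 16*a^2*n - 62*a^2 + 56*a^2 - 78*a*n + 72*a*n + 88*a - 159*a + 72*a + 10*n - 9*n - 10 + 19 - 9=-16*a^3 + a^2*(-16*n - 6) + a*(1 - 6*n) + n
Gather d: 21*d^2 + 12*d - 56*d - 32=21*d^2 - 44*d - 32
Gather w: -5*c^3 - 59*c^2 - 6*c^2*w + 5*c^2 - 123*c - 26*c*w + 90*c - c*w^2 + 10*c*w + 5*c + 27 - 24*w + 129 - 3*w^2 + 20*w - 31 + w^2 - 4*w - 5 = -5*c^3 - 54*c^2 - 28*c + w^2*(-c - 2) + w*(-6*c^2 - 16*c - 8) + 120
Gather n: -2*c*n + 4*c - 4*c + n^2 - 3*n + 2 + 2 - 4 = n^2 + n*(-2*c - 3)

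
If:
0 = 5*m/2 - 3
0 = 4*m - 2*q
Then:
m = 6/5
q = 12/5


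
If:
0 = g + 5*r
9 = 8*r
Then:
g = -45/8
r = 9/8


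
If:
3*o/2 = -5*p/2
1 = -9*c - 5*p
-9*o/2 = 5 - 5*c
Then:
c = -13/17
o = -100/51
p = 20/17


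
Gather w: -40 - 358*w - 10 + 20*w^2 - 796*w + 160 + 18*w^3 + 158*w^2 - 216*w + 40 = 18*w^3 + 178*w^2 - 1370*w + 150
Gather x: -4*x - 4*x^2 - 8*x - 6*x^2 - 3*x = -10*x^2 - 15*x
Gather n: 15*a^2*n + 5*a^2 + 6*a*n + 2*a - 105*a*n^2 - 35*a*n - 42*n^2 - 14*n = 5*a^2 + 2*a + n^2*(-105*a - 42) + n*(15*a^2 - 29*a - 14)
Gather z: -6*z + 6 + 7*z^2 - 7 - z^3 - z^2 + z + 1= -z^3 + 6*z^2 - 5*z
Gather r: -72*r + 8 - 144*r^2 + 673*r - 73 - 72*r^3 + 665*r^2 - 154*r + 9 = -72*r^3 + 521*r^2 + 447*r - 56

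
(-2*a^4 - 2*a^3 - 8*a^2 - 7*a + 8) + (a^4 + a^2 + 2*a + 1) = -a^4 - 2*a^3 - 7*a^2 - 5*a + 9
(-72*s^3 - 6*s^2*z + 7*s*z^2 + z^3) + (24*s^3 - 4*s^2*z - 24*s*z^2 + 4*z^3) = -48*s^3 - 10*s^2*z - 17*s*z^2 + 5*z^3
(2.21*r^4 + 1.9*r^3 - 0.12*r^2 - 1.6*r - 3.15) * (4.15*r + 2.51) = 9.1715*r^5 + 13.4321*r^4 + 4.271*r^3 - 6.9412*r^2 - 17.0885*r - 7.9065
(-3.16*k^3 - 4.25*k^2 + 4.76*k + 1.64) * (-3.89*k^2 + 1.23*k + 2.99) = 12.2924*k^5 + 12.6457*k^4 - 33.1923*k^3 - 13.2323*k^2 + 16.2496*k + 4.9036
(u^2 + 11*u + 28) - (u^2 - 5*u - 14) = 16*u + 42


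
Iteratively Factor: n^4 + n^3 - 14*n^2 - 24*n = (n)*(n^3 + n^2 - 14*n - 24) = n*(n + 3)*(n^2 - 2*n - 8) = n*(n + 2)*(n + 3)*(n - 4)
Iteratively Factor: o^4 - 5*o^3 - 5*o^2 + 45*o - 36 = (o - 3)*(o^3 - 2*o^2 - 11*o + 12) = (o - 4)*(o - 3)*(o^2 + 2*o - 3) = (o - 4)*(o - 3)*(o + 3)*(o - 1)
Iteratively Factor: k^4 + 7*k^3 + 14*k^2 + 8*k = (k + 1)*(k^3 + 6*k^2 + 8*k) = (k + 1)*(k + 4)*(k^2 + 2*k) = k*(k + 1)*(k + 4)*(k + 2)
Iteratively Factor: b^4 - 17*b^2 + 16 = (b + 1)*(b^3 - b^2 - 16*b + 16) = (b + 1)*(b + 4)*(b^2 - 5*b + 4) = (b - 1)*(b + 1)*(b + 4)*(b - 4)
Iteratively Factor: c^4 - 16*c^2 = (c - 4)*(c^3 + 4*c^2) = (c - 4)*(c + 4)*(c^2) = c*(c - 4)*(c + 4)*(c)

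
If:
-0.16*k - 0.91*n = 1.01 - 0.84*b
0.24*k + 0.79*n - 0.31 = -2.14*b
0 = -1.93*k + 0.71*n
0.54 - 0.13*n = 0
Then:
No Solution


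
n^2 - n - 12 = (n - 4)*(n + 3)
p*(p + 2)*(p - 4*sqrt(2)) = p^3 - 4*sqrt(2)*p^2 + 2*p^2 - 8*sqrt(2)*p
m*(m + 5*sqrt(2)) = m^2 + 5*sqrt(2)*m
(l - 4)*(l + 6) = l^2 + 2*l - 24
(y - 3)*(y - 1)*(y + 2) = y^3 - 2*y^2 - 5*y + 6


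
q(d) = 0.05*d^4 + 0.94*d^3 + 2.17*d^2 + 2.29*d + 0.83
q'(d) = 0.2*d^3 + 2.82*d^2 + 4.34*d + 2.29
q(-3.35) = -11.53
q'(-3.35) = 11.88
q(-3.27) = -10.61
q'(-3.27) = 11.26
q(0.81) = 4.63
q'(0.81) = 7.76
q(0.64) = 3.44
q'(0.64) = 6.28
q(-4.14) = -23.47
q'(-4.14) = 18.46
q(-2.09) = -2.10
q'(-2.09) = 3.71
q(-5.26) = -49.70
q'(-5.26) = 28.38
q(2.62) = 40.99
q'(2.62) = 36.62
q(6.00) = 360.53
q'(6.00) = 173.05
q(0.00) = 0.83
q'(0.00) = 2.29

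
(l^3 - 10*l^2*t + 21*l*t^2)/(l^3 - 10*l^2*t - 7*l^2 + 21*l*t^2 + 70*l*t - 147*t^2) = l/(l - 7)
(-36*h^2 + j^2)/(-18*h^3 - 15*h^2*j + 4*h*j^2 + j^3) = (6*h - j)/(3*h^2 + 2*h*j - j^2)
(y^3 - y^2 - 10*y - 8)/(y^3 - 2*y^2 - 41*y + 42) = (y^3 - y^2 - 10*y - 8)/(y^3 - 2*y^2 - 41*y + 42)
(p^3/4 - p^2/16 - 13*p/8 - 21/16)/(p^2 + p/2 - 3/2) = (4*p^3 - p^2 - 26*p - 21)/(8*(2*p^2 + p - 3))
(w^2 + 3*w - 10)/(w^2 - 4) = (w + 5)/(w + 2)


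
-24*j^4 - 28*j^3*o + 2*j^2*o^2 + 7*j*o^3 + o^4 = (-2*j + o)*(j + o)*(2*j + o)*(6*j + o)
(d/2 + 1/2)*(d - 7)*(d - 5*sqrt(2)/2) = d^3/2 - 3*d^2 - 5*sqrt(2)*d^2/4 - 7*d/2 + 15*sqrt(2)*d/2 + 35*sqrt(2)/4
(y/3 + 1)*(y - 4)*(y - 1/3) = y^3/3 - 4*y^2/9 - 35*y/9 + 4/3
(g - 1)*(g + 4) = g^2 + 3*g - 4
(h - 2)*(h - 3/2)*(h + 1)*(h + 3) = h^4 + h^3/2 - 8*h^2 + 3*h/2 + 9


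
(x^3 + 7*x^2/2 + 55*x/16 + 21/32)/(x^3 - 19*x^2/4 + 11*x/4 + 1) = (8*x^2 + 26*x + 21)/(8*(x^2 - 5*x + 4))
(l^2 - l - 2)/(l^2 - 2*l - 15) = (-l^2 + l + 2)/(-l^2 + 2*l + 15)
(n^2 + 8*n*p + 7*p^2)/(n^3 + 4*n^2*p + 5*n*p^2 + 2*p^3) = (n + 7*p)/(n^2 + 3*n*p + 2*p^2)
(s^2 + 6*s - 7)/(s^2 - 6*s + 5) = (s + 7)/(s - 5)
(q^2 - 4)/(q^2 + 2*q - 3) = (q^2 - 4)/(q^2 + 2*q - 3)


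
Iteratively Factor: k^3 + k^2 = (k)*(k^2 + k) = k^2*(k + 1)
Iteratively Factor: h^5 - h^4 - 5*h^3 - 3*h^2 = (h)*(h^4 - h^3 - 5*h^2 - 3*h) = h*(h + 1)*(h^3 - 2*h^2 - 3*h) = h*(h + 1)^2*(h^2 - 3*h) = h*(h - 3)*(h + 1)^2*(h)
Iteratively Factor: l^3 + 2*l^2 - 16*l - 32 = (l + 4)*(l^2 - 2*l - 8) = (l + 2)*(l + 4)*(l - 4)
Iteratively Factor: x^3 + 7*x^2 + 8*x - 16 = (x + 4)*(x^2 + 3*x - 4) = (x + 4)^2*(x - 1)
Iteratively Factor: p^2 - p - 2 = (p + 1)*(p - 2)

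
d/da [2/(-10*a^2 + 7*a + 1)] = 2*(20*a - 7)/(-10*a^2 + 7*a + 1)^2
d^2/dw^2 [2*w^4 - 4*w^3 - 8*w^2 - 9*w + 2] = 24*w^2 - 24*w - 16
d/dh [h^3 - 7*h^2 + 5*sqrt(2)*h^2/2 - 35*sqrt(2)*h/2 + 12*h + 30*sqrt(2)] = 3*h^2 - 14*h + 5*sqrt(2)*h - 35*sqrt(2)/2 + 12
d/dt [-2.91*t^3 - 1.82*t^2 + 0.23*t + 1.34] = -8.73*t^2 - 3.64*t + 0.23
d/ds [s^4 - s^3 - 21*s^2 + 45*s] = 4*s^3 - 3*s^2 - 42*s + 45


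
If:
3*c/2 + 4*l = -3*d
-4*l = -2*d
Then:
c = -20*l/3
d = 2*l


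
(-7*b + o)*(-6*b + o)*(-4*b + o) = -168*b^3 + 94*b^2*o - 17*b*o^2 + o^3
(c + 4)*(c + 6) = c^2 + 10*c + 24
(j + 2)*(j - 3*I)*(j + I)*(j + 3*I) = j^4 + 2*j^3 + I*j^3 + 9*j^2 + 2*I*j^2 + 18*j + 9*I*j + 18*I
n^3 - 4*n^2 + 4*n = n*(n - 2)^2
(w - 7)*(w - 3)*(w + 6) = w^3 - 4*w^2 - 39*w + 126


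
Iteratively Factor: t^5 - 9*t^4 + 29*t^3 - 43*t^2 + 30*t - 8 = (t - 1)*(t^4 - 8*t^3 + 21*t^2 - 22*t + 8) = (t - 1)^2*(t^3 - 7*t^2 + 14*t - 8) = (t - 4)*(t - 1)^2*(t^2 - 3*t + 2) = (t - 4)*(t - 2)*(t - 1)^2*(t - 1)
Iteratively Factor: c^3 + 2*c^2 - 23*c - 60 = (c + 4)*(c^2 - 2*c - 15) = (c - 5)*(c + 4)*(c + 3)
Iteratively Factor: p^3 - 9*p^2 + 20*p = (p)*(p^2 - 9*p + 20) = p*(p - 4)*(p - 5)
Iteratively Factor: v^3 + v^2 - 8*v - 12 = (v - 3)*(v^2 + 4*v + 4) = (v - 3)*(v + 2)*(v + 2)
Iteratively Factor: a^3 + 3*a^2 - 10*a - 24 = (a - 3)*(a^2 + 6*a + 8) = (a - 3)*(a + 2)*(a + 4)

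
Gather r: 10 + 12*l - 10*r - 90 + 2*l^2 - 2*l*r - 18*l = 2*l^2 - 6*l + r*(-2*l - 10) - 80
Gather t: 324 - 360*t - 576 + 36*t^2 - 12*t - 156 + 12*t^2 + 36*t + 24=48*t^2 - 336*t - 384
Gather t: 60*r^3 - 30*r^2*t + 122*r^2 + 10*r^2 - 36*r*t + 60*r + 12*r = 60*r^3 + 132*r^2 + 72*r + t*(-30*r^2 - 36*r)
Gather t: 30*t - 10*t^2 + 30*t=-10*t^2 + 60*t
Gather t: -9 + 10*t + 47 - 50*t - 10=28 - 40*t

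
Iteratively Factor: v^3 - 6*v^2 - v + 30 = (v + 2)*(v^2 - 8*v + 15) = (v - 3)*(v + 2)*(v - 5)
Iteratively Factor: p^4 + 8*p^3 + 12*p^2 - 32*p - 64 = (p - 2)*(p^3 + 10*p^2 + 32*p + 32) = (p - 2)*(p + 4)*(p^2 + 6*p + 8) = (p - 2)*(p + 2)*(p + 4)*(p + 4)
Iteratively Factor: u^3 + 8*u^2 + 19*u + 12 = (u + 1)*(u^2 + 7*u + 12) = (u + 1)*(u + 4)*(u + 3)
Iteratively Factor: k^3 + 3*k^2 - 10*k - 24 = (k + 4)*(k^2 - k - 6) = (k - 3)*(k + 4)*(k + 2)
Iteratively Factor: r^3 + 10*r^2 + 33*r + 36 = (r + 3)*(r^2 + 7*r + 12) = (r + 3)*(r + 4)*(r + 3)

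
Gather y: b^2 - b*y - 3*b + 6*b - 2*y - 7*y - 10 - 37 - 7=b^2 + 3*b + y*(-b - 9) - 54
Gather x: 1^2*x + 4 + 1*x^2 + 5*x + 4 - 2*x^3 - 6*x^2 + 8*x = -2*x^3 - 5*x^2 + 14*x + 8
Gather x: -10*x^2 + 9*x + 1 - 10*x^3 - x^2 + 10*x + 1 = -10*x^3 - 11*x^2 + 19*x + 2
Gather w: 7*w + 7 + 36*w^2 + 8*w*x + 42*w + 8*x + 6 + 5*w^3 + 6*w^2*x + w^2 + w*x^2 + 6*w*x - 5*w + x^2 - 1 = 5*w^3 + w^2*(6*x + 37) + w*(x^2 + 14*x + 44) + x^2 + 8*x + 12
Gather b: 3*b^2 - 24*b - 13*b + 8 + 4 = 3*b^2 - 37*b + 12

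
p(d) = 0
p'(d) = 0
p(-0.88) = 0.00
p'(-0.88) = 0.00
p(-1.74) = 0.00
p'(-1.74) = 0.00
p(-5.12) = 0.00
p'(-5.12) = 0.00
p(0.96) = 0.00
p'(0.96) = 0.00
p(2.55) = 0.00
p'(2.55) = 0.00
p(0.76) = 0.00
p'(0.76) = 0.00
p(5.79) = 0.00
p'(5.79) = 0.00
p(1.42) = 0.00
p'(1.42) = 0.00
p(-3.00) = 0.00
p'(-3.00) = 0.00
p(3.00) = 0.00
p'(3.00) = 0.00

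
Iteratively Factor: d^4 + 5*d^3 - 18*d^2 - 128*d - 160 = (d + 4)*(d^3 + d^2 - 22*d - 40) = (d + 4)^2*(d^2 - 3*d - 10) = (d - 5)*(d + 4)^2*(d + 2)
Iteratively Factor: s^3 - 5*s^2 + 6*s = (s - 3)*(s^2 - 2*s) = s*(s - 3)*(s - 2)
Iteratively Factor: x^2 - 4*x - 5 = (x - 5)*(x + 1)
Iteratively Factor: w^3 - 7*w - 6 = (w - 3)*(w^2 + 3*w + 2) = (w - 3)*(w + 1)*(w + 2)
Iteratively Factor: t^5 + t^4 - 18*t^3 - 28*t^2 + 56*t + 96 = (t - 2)*(t^4 + 3*t^3 - 12*t^2 - 52*t - 48) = (t - 4)*(t - 2)*(t^3 + 7*t^2 + 16*t + 12) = (t - 4)*(t - 2)*(t + 3)*(t^2 + 4*t + 4) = (t - 4)*(t - 2)*(t + 2)*(t + 3)*(t + 2)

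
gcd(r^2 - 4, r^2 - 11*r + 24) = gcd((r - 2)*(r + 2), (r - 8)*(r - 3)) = 1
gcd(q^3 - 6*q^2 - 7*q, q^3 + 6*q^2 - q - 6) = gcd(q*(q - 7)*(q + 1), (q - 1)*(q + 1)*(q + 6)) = q + 1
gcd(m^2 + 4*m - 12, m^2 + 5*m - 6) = m + 6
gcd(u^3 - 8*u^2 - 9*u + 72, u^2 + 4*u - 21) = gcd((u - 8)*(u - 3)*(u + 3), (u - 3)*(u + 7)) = u - 3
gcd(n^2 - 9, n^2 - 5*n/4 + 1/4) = 1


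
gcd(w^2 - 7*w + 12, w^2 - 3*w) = w - 3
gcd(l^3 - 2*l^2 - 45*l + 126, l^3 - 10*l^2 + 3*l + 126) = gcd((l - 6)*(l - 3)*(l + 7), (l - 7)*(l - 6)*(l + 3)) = l - 6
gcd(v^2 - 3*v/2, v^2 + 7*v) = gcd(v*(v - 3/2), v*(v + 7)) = v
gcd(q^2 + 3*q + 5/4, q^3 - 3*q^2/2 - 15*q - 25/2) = q + 5/2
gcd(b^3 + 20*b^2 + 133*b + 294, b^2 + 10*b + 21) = b + 7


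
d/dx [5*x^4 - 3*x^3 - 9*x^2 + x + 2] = 20*x^3 - 9*x^2 - 18*x + 1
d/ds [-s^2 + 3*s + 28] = 3 - 2*s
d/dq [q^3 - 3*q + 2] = 3*q^2 - 3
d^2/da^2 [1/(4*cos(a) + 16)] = (sin(a)^2 + 4*cos(a) + 1)/(4*(cos(a) + 4)^3)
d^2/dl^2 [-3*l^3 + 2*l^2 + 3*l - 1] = 4 - 18*l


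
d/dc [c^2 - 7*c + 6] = 2*c - 7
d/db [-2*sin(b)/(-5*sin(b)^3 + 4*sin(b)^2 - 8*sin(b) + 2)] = 4*(-5*sin(b)^3 + 2*sin(b)^2 - 1)*cos(b)/(5*sin(b)^3 - 4*sin(b)^2 + 8*sin(b) - 2)^2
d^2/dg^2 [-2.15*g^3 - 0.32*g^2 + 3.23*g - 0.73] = -12.9*g - 0.64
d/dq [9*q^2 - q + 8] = 18*q - 1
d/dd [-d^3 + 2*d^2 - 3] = d*(4 - 3*d)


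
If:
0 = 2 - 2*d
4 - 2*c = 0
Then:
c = 2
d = 1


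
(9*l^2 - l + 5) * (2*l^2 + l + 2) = 18*l^4 + 7*l^3 + 27*l^2 + 3*l + 10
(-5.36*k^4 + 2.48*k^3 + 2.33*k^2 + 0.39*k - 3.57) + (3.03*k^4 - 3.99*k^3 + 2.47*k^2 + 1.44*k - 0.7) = -2.33*k^4 - 1.51*k^3 + 4.8*k^2 + 1.83*k - 4.27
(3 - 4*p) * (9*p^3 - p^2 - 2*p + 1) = -36*p^4 + 31*p^3 + 5*p^2 - 10*p + 3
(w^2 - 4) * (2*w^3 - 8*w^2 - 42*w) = 2*w^5 - 8*w^4 - 50*w^3 + 32*w^2 + 168*w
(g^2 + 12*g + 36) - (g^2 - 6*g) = 18*g + 36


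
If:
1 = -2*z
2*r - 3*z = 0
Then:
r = -3/4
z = -1/2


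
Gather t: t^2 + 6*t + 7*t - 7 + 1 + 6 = t^2 + 13*t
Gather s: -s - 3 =-s - 3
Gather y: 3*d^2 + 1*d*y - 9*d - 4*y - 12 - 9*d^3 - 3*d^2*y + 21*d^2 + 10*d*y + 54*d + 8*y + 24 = -9*d^3 + 24*d^2 + 45*d + y*(-3*d^2 + 11*d + 4) + 12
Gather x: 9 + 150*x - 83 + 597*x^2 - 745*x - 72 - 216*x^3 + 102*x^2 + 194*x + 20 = -216*x^3 + 699*x^2 - 401*x - 126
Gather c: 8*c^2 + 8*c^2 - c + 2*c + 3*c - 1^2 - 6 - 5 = 16*c^2 + 4*c - 12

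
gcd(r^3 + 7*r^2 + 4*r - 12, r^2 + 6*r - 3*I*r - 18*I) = r + 6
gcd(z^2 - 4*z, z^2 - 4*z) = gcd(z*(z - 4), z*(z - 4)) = z^2 - 4*z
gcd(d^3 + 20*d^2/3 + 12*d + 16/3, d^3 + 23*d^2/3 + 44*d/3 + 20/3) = d^2 + 8*d/3 + 4/3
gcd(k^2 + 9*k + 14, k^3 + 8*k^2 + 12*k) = k + 2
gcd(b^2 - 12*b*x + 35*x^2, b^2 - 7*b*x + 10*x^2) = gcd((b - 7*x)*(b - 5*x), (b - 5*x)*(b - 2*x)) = -b + 5*x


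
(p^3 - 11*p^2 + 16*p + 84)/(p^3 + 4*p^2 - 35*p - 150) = (p^2 - 5*p - 14)/(p^2 + 10*p + 25)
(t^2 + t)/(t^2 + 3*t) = (t + 1)/(t + 3)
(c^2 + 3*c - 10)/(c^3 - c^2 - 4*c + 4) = (c + 5)/(c^2 + c - 2)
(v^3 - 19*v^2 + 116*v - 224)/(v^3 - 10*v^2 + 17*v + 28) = (v - 8)/(v + 1)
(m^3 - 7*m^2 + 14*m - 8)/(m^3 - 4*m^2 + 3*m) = (m^2 - 6*m + 8)/(m*(m - 3))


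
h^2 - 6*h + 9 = (h - 3)^2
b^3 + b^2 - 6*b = b*(b - 2)*(b + 3)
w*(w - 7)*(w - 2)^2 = w^4 - 11*w^3 + 32*w^2 - 28*w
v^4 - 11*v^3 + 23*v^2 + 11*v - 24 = (v - 8)*(v - 3)*(v - 1)*(v + 1)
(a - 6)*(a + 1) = a^2 - 5*a - 6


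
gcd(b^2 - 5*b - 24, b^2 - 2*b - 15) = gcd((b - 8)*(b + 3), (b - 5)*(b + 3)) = b + 3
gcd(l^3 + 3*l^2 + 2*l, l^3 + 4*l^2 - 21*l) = l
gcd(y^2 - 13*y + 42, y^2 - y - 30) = y - 6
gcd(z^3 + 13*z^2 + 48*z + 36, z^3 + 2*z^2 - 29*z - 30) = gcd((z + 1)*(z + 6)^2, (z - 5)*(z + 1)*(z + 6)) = z^2 + 7*z + 6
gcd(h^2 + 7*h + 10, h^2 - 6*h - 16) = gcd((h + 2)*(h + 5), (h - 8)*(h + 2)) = h + 2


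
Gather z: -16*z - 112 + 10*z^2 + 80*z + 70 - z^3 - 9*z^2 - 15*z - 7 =-z^3 + z^2 + 49*z - 49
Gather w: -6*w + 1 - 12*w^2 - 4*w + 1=-12*w^2 - 10*w + 2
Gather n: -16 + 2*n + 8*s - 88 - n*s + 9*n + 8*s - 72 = n*(11 - s) + 16*s - 176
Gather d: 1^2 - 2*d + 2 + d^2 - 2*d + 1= d^2 - 4*d + 4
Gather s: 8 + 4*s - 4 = 4*s + 4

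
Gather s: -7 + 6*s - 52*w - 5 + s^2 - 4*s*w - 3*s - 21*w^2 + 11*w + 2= s^2 + s*(3 - 4*w) - 21*w^2 - 41*w - 10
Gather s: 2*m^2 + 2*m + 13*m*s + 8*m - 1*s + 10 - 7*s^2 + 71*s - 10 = 2*m^2 + 10*m - 7*s^2 + s*(13*m + 70)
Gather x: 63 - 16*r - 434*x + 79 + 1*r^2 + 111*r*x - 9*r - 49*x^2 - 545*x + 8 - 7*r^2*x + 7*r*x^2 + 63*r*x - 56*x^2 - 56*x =r^2 - 25*r + x^2*(7*r - 105) + x*(-7*r^2 + 174*r - 1035) + 150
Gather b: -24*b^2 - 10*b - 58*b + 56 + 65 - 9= -24*b^2 - 68*b + 112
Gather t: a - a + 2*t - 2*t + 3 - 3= 0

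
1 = 1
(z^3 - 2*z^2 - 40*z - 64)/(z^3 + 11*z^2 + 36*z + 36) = (z^2 - 4*z - 32)/(z^2 + 9*z + 18)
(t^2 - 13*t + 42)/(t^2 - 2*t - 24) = (t - 7)/(t + 4)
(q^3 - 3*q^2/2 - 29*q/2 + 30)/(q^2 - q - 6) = (q^2 + 3*q/2 - 10)/(q + 2)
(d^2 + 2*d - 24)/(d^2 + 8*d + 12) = (d - 4)/(d + 2)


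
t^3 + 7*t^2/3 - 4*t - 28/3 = (t - 2)*(t + 2)*(t + 7/3)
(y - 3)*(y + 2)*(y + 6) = y^3 + 5*y^2 - 12*y - 36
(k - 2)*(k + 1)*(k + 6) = k^3 + 5*k^2 - 8*k - 12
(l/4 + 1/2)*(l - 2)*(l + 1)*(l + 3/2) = l^4/4 + 5*l^3/8 - 5*l^2/8 - 5*l/2 - 3/2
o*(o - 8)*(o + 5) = o^3 - 3*o^2 - 40*o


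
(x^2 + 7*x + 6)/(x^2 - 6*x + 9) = (x^2 + 7*x + 6)/(x^2 - 6*x + 9)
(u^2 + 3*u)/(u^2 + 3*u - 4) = u*(u + 3)/(u^2 + 3*u - 4)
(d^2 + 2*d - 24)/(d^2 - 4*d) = (d + 6)/d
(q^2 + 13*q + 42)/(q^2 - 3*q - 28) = (q^2 + 13*q + 42)/(q^2 - 3*q - 28)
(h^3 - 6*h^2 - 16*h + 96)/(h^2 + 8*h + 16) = (h^2 - 10*h + 24)/(h + 4)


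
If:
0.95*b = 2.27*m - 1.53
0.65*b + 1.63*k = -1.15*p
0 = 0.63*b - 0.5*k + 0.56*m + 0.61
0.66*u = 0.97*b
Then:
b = 0.680412371134021*u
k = 1.17624415277715*u + 1.97488986784141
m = 0.284754076025251*u + 0.674008810572687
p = -2.05177913935988*u - 2.79919172572304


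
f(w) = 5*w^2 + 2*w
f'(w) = 10*w + 2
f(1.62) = 16.36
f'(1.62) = 18.20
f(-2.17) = 19.20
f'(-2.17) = -19.70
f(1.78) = 19.40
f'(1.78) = 19.80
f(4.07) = 90.96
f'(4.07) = 42.70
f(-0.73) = 1.20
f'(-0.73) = -5.30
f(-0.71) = 1.10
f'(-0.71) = -5.10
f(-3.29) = 47.54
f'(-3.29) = -30.90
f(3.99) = 87.58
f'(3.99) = 41.90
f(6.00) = 192.00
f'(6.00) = 62.00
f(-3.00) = 39.00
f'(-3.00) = -28.00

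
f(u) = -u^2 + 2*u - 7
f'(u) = 2 - 2*u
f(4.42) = -17.70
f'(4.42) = -6.84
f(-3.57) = -26.88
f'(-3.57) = 9.14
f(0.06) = -6.88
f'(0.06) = 1.88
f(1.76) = -6.58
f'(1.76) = -1.52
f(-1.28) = -11.20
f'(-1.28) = 4.56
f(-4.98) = -41.76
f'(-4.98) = 11.96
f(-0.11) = -7.23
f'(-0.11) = 2.22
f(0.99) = -6.00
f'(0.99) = 0.02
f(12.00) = -127.00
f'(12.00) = -22.00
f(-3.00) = -22.00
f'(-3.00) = 8.00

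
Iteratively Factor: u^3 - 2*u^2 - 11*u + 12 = (u - 4)*(u^2 + 2*u - 3) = (u - 4)*(u - 1)*(u + 3)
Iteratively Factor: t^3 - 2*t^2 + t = (t - 1)*(t^2 - t) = (t - 1)^2*(t)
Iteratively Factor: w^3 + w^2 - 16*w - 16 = (w + 1)*(w^2 - 16) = (w + 1)*(w + 4)*(w - 4)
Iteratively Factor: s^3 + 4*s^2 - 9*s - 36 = (s + 3)*(s^2 + s - 12) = (s + 3)*(s + 4)*(s - 3)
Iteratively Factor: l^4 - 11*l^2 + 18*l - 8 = (l + 4)*(l^3 - 4*l^2 + 5*l - 2) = (l - 1)*(l + 4)*(l^2 - 3*l + 2) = (l - 1)^2*(l + 4)*(l - 2)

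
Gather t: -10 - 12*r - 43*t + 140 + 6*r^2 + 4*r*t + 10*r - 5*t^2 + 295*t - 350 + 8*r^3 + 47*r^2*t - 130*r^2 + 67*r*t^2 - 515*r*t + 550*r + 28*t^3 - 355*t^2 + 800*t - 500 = 8*r^3 - 124*r^2 + 548*r + 28*t^3 + t^2*(67*r - 360) + t*(47*r^2 - 511*r + 1052) - 720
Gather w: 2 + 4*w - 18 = 4*w - 16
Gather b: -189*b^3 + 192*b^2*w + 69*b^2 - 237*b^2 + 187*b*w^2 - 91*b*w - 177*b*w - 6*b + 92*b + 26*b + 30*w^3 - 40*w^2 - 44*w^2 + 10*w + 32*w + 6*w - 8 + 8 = -189*b^3 + b^2*(192*w - 168) + b*(187*w^2 - 268*w + 112) + 30*w^3 - 84*w^2 + 48*w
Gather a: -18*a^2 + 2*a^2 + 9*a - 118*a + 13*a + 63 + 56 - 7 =-16*a^2 - 96*a + 112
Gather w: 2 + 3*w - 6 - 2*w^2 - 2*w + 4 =-2*w^2 + w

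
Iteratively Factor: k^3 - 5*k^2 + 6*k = (k)*(k^2 - 5*k + 6) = k*(k - 2)*(k - 3)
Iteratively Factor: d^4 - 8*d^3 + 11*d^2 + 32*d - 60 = (d - 2)*(d^3 - 6*d^2 - d + 30) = (d - 3)*(d - 2)*(d^2 - 3*d - 10) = (d - 5)*(d - 3)*(d - 2)*(d + 2)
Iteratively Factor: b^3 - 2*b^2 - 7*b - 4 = (b + 1)*(b^2 - 3*b - 4) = (b + 1)^2*(b - 4)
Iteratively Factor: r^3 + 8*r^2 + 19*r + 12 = (r + 4)*(r^2 + 4*r + 3) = (r + 3)*(r + 4)*(r + 1)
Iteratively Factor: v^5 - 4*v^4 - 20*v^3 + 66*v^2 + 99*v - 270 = (v - 3)*(v^4 - v^3 - 23*v^2 - 3*v + 90) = (v - 3)*(v - 2)*(v^3 + v^2 - 21*v - 45) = (v - 5)*(v - 3)*(v - 2)*(v^2 + 6*v + 9) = (v - 5)*(v - 3)*(v - 2)*(v + 3)*(v + 3)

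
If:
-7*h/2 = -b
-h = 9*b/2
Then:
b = 0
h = 0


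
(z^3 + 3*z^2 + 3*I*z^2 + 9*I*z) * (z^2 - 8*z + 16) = z^5 - 5*z^4 + 3*I*z^4 - 8*z^3 - 15*I*z^3 + 48*z^2 - 24*I*z^2 + 144*I*z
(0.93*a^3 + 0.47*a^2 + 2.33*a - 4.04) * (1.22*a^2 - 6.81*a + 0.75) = 1.1346*a^5 - 5.7599*a^4 + 0.3394*a^3 - 20.4436*a^2 + 29.2599*a - 3.03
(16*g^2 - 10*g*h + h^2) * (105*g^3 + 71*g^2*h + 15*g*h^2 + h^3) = 1680*g^5 + 86*g^4*h - 365*g^3*h^2 - 63*g^2*h^3 + 5*g*h^4 + h^5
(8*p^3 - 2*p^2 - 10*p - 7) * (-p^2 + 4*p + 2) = -8*p^5 + 34*p^4 + 18*p^3 - 37*p^2 - 48*p - 14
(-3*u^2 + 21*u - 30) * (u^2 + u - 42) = -3*u^4 + 18*u^3 + 117*u^2 - 912*u + 1260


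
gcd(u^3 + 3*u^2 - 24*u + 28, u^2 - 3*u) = 1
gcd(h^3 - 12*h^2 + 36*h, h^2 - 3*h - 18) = h - 6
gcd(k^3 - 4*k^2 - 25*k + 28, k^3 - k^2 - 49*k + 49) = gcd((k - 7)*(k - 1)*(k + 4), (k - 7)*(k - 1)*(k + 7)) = k^2 - 8*k + 7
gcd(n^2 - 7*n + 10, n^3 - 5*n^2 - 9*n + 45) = n - 5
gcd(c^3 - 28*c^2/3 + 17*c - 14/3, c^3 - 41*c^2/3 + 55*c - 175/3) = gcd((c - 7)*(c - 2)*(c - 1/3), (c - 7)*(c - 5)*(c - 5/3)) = c - 7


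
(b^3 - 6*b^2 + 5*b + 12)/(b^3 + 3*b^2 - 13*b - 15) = (b - 4)/(b + 5)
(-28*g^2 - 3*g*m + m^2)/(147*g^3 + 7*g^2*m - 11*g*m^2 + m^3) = (-4*g - m)/(21*g^2 + 4*g*m - m^2)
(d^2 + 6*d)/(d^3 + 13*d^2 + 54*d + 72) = d/(d^2 + 7*d + 12)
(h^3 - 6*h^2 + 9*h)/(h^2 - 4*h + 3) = h*(h - 3)/(h - 1)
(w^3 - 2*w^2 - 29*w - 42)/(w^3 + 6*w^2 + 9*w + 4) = (w^3 - 2*w^2 - 29*w - 42)/(w^3 + 6*w^2 + 9*w + 4)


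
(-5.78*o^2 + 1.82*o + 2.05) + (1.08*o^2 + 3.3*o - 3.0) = -4.7*o^2 + 5.12*o - 0.95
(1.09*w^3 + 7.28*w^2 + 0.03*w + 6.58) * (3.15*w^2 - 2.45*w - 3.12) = 3.4335*w^5 + 20.2615*w^4 - 21.1423*w^3 - 2.0601*w^2 - 16.2146*w - 20.5296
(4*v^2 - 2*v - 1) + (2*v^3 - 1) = 2*v^3 + 4*v^2 - 2*v - 2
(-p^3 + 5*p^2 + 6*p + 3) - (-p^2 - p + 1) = -p^3 + 6*p^2 + 7*p + 2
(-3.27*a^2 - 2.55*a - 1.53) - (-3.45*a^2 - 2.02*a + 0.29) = 0.18*a^2 - 0.53*a - 1.82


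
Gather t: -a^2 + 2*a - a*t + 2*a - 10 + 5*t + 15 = -a^2 + 4*a + t*(5 - a) + 5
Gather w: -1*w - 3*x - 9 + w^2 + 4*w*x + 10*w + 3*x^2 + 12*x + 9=w^2 + w*(4*x + 9) + 3*x^2 + 9*x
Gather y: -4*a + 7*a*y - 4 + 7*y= -4*a + y*(7*a + 7) - 4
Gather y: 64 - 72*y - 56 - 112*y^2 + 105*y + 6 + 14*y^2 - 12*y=-98*y^2 + 21*y + 14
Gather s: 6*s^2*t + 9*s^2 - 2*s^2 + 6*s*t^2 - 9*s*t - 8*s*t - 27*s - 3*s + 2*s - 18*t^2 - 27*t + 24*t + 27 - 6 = s^2*(6*t + 7) + s*(6*t^2 - 17*t - 28) - 18*t^2 - 3*t + 21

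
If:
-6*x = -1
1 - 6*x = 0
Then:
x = 1/6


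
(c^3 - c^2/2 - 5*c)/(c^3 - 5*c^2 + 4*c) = (c^2 - c/2 - 5)/(c^2 - 5*c + 4)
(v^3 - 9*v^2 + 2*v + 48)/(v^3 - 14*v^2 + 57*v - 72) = (v + 2)/(v - 3)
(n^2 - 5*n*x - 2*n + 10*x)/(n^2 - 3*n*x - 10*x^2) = (n - 2)/(n + 2*x)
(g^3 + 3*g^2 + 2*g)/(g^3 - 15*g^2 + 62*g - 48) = g*(g^2 + 3*g + 2)/(g^3 - 15*g^2 + 62*g - 48)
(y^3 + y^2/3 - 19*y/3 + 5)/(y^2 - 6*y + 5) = (y^2 + 4*y/3 - 5)/(y - 5)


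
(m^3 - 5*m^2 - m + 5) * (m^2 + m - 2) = m^5 - 4*m^4 - 8*m^3 + 14*m^2 + 7*m - 10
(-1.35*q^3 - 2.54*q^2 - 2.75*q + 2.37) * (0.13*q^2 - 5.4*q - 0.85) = -0.1755*q^5 + 6.9598*q^4 + 14.506*q^3 + 17.3171*q^2 - 10.4605*q - 2.0145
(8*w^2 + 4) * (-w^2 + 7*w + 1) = -8*w^4 + 56*w^3 + 4*w^2 + 28*w + 4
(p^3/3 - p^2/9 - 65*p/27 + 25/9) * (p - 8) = p^4/3 - 25*p^3/9 - 41*p^2/27 + 595*p/27 - 200/9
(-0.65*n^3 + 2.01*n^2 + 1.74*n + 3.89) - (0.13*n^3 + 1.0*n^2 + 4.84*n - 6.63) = -0.78*n^3 + 1.01*n^2 - 3.1*n + 10.52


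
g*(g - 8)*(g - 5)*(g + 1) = g^4 - 12*g^3 + 27*g^2 + 40*g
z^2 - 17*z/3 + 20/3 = (z - 4)*(z - 5/3)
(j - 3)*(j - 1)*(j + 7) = j^3 + 3*j^2 - 25*j + 21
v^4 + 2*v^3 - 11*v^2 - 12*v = v*(v - 3)*(v + 1)*(v + 4)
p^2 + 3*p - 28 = (p - 4)*(p + 7)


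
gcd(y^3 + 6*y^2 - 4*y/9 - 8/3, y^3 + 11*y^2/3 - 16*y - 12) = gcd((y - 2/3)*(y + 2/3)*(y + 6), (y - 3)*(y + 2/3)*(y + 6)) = y^2 + 20*y/3 + 4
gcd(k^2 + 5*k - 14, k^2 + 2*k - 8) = k - 2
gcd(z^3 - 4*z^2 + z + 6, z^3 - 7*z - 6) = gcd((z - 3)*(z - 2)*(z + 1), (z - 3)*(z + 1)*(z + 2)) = z^2 - 2*z - 3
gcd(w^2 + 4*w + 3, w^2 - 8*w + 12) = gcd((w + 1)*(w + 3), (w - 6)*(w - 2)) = 1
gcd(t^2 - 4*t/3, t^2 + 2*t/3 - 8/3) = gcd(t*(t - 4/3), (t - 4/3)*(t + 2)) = t - 4/3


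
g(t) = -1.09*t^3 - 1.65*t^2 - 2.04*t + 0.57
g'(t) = -3.27*t^2 - 3.3*t - 2.04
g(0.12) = 0.30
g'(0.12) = -2.48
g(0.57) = -1.33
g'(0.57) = -4.98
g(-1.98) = 6.60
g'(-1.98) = -8.33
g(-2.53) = 12.82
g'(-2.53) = -14.62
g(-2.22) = 8.89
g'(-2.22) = -10.83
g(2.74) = -39.83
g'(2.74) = -35.63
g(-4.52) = 76.74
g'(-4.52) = -53.93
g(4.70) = -158.63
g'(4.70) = -89.78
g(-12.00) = 1670.97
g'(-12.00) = -433.32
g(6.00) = -306.51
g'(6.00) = -139.56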